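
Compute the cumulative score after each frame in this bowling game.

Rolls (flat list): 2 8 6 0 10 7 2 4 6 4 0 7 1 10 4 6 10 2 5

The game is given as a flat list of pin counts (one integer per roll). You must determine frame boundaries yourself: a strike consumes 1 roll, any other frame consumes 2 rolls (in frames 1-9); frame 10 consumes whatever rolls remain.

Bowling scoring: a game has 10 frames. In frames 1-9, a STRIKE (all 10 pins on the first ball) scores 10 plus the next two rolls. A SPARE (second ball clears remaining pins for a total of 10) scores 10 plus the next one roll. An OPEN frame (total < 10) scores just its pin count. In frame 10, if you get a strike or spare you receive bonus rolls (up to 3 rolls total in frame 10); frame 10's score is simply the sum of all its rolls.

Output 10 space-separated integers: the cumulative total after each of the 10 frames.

Frame 1: SPARE (2+8=10). 10 + next roll (6) = 16. Cumulative: 16
Frame 2: OPEN (6+0=6). Cumulative: 22
Frame 3: STRIKE. 10 + next two rolls (7+2) = 19. Cumulative: 41
Frame 4: OPEN (7+2=9). Cumulative: 50
Frame 5: SPARE (4+6=10). 10 + next roll (4) = 14. Cumulative: 64
Frame 6: OPEN (4+0=4). Cumulative: 68
Frame 7: OPEN (7+1=8). Cumulative: 76
Frame 8: STRIKE. 10 + next two rolls (4+6) = 20. Cumulative: 96
Frame 9: SPARE (4+6=10). 10 + next roll (10) = 20. Cumulative: 116
Frame 10: STRIKE. Sum of all frame-10 rolls (10+2+5) = 17. Cumulative: 133

Answer: 16 22 41 50 64 68 76 96 116 133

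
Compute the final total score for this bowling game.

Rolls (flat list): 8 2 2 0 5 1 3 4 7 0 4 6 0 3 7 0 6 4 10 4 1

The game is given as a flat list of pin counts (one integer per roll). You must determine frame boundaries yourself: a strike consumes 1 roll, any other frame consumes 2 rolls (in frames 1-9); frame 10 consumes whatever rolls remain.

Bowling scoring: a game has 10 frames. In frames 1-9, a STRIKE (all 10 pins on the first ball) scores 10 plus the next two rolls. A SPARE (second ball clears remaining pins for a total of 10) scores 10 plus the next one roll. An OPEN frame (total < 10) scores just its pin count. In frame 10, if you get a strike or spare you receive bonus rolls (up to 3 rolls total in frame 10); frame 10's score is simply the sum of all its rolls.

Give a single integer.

Answer: 89

Derivation:
Frame 1: SPARE (8+2=10). 10 + next roll (2) = 12. Cumulative: 12
Frame 2: OPEN (2+0=2). Cumulative: 14
Frame 3: OPEN (5+1=6). Cumulative: 20
Frame 4: OPEN (3+4=7). Cumulative: 27
Frame 5: OPEN (7+0=7). Cumulative: 34
Frame 6: SPARE (4+6=10). 10 + next roll (0) = 10. Cumulative: 44
Frame 7: OPEN (0+3=3). Cumulative: 47
Frame 8: OPEN (7+0=7). Cumulative: 54
Frame 9: SPARE (6+4=10). 10 + next roll (10) = 20. Cumulative: 74
Frame 10: STRIKE. Sum of all frame-10 rolls (10+4+1) = 15. Cumulative: 89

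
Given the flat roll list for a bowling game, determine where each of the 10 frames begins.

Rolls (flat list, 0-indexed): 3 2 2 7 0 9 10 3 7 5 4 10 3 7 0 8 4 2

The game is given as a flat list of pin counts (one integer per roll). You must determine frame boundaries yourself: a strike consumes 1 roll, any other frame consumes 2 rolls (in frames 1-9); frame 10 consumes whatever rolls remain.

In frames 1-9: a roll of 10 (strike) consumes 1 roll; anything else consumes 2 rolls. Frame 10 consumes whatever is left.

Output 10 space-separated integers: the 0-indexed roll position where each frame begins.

Frame 1 starts at roll index 0: rolls=3,2 (sum=5), consumes 2 rolls
Frame 2 starts at roll index 2: rolls=2,7 (sum=9), consumes 2 rolls
Frame 3 starts at roll index 4: rolls=0,9 (sum=9), consumes 2 rolls
Frame 4 starts at roll index 6: roll=10 (strike), consumes 1 roll
Frame 5 starts at roll index 7: rolls=3,7 (sum=10), consumes 2 rolls
Frame 6 starts at roll index 9: rolls=5,4 (sum=9), consumes 2 rolls
Frame 7 starts at roll index 11: roll=10 (strike), consumes 1 roll
Frame 8 starts at roll index 12: rolls=3,7 (sum=10), consumes 2 rolls
Frame 9 starts at roll index 14: rolls=0,8 (sum=8), consumes 2 rolls
Frame 10 starts at roll index 16: 2 remaining rolls

Answer: 0 2 4 6 7 9 11 12 14 16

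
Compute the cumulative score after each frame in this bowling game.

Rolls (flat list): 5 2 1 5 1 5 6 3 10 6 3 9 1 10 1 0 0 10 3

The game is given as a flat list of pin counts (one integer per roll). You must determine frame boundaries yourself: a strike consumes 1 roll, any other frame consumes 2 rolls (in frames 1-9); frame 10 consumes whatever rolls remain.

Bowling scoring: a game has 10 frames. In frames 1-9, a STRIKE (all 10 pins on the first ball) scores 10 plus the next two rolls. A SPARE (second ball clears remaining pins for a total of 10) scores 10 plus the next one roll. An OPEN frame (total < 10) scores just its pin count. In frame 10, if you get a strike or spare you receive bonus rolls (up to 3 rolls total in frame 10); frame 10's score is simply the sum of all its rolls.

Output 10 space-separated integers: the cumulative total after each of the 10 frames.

Frame 1: OPEN (5+2=7). Cumulative: 7
Frame 2: OPEN (1+5=6). Cumulative: 13
Frame 3: OPEN (1+5=6). Cumulative: 19
Frame 4: OPEN (6+3=9). Cumulative: 28
Frame 5: STRIKE. 10 + next two rolls (6+3) = 19. Cumulative: 47
Frame 6: OPEN (6+3=9). Cumulative: 56
Frame 7: SPARE (9+1=10). 10 + next roll (10) = 20. Cumulative: 76
Frame 8: STRIKE. 10 + next two rolls (1+0) = 11. Cumulative: 87
Frame 9: OPEN (1+0=1). Cumulative: 88
Frame 10: SPARE. Sum of all frame-10 rolls (0+10+3) = 13. Cumulative: 101

Answer: 7 13 19 28 47 56 76 87 88 101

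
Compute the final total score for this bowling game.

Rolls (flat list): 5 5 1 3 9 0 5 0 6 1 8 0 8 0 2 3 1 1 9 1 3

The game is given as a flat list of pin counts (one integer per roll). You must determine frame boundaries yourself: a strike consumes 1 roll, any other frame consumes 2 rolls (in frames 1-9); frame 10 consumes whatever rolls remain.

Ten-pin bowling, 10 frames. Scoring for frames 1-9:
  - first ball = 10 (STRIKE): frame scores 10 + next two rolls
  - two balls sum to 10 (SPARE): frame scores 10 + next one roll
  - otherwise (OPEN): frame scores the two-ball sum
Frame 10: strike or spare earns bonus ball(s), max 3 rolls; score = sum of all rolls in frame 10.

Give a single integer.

Answer: 72

Derivation:
Frame 1: SPARE (5+5=10). 10 + next roll (1) = 11. Cumulative: 11
Frame 2: OPEN (1+3=4). Cumulative: 15
Frame 3: OPEN (9+0=9). Cumulative: 24
Frame 4: OPEN (5+0=5). Cumulative: 29
Frame 5: OPEN (6+1=7). Cumulative: 36
Frame 6: OPEN (8+0=8). Cumulative: 44
Frame 7: OPEN (8+0=8). Cumulative: 52
Frame 8: OPEN (2+3=5). Cumulative: 57
Frame 9: OPEN (1+1=2). Cumulative: 59
Frame 10: SPARE. Sum of all frame-10 rolls (9+1+3) = 13. Cumulative: 72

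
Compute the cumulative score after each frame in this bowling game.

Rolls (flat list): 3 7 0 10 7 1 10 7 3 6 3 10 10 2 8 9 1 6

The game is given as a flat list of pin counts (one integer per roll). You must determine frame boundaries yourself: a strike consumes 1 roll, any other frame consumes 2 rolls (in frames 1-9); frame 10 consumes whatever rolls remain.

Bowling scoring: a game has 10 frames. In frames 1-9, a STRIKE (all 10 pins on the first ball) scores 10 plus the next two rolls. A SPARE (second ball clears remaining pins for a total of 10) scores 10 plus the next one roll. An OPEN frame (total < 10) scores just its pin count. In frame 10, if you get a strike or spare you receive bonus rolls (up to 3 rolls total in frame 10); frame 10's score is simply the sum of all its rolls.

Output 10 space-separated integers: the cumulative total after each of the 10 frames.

Answer: 10 27 35 55 71 80 102 122 141 157

Derivation:
Frame 1: SPARE (3+7=10). 10 + next roll (0) = 10. Cumulative: 10
Frame 2: SPARE (0+10=10). 10 + next roll (7) = 17. Cumulative: 27
Frame 3: OPEN (7+1=8). Cumulative: 35
Frame 4: STRIKE. 10 + next two rolls (7+3) = 20. Cumulative: 55
Frame 5: SPARE (7+3=10). 10 + next roll (6) = 16. Cumulative: 71
Frame 6: OPEN (6+3=9). Cumulative: 80
Frame 7: STRIKE. 10 + next two rolls (10+2) = 22. Cumulative: 102
Frame 8: STRIKE. 10 + next two rolls (2+8) = 20. Cumulative: 122
Frame 9: SPARE (2+8=10). 10 + next roll (9) = 19. Cumulative: 141
Frame 10: SPARE. Sum of all frame-10 rolls (9+1+6) = 16. Cumulative: 157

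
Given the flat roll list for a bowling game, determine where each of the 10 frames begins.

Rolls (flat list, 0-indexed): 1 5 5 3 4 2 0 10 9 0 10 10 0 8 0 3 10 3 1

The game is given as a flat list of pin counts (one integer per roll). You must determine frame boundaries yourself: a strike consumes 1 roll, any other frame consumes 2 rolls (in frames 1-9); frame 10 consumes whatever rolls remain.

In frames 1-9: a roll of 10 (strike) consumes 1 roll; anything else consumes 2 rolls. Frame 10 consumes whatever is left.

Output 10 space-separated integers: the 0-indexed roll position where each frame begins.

Frame 1 starts at roll index 0: rolls=1,5 (sum=6), consumes 2 rolls
Frame 2 starts at roll index 2: rolls=5,3 (sum=8), consumes 2 rolls
Frame 3 starts at roll index 4: rolls=4,2 (sum=6), consumes 2 rolls
Frame 4 starts at roll index 6: rolls=0,10 (sum=10), consumes 2 rolls
Frame 5 starts at roll index 8: rolls=9,0 (sum=9), consumes 2 rolls
Frame 6 starts at roll index 10: roll=10 (strike), consumes 1 roll
Frame 7 starts at roll index 11: roll=10 (strike), consumes 1 roll
Frame 8 starts at roll index 12: rolls=0,8 (sum=8), consumes 2 rolls
Frame 9 starts at roll index 14: rolls=0,3 (sum=3), consumes 2 rolls
Frame 10 starts at roll index 16: 3 remaining rolls

Answer: 0 2 4 6 8 10 11 12 14 16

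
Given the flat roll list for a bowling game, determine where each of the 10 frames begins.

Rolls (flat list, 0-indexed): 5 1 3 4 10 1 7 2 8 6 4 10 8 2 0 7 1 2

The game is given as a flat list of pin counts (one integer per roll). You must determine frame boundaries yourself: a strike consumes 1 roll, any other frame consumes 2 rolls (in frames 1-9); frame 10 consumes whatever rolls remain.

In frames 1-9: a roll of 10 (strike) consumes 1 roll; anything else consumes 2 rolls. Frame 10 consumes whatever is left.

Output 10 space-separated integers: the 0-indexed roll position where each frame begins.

Frame 1 starts at roll index 0: rolls=5,1 (sum=6), consumes 2 rolls
Frame 2 starts at roll index 2: rolls=3,4 (sum=7), consumes 2 rolls
Frame 3 starts at roll index 4: roll=10 (strike), consumes 1 roll
Frame 4 starts at roll index 5: rolls=1,7 (sum=8), consumes 2 rolls
Frame 5 starts at roll index 7: rolls=2,8 (sum=10), consumes 2 rolls
Frame 6 starts at roll index 9: rolls=6,4 (sum=10), consumes 2 rolls
Frame 7 starts at roll index 11: roll=10 (strike), consumes 1 roll
Frame 8 starts at roll index 12: rolls=8,2 (sum=10), consumes 2 rolls
Frame 9 starts at roll index 14: rolls=0,7 (sum=7), consumes 2 rolls
Frame 10 starts at roll index 16: 2 remaining rolls

Answer: 0 2 4 5 7 9 11 12 14 16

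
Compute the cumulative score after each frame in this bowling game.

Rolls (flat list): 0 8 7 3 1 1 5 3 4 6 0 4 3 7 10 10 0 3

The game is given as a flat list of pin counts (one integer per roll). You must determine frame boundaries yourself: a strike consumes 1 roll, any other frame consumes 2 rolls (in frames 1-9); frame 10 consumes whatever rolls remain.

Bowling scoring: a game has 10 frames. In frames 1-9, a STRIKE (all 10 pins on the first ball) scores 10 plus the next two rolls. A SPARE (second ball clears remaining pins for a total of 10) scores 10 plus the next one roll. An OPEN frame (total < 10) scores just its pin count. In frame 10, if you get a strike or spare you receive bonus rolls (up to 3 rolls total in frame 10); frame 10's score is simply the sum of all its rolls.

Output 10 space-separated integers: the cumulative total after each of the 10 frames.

Answer: 8 19 21 29 39 43 63 83 96 99

Derivation:
Frame 1: OPEN (0+8=8). Cumulative: 8
Frame 2: SPARE (7+3=10). 10 + next roll (1) = 11. Cumulative: 19
Frame 3: OPEN (1+1=2). Cumulative: 21
Frame 4: OPEN (5+3=8). Cumulative: 29
Frame 5: SPARE (4+6=10). 10 + next roll (0) = 10. Cumulative: 39
Frame 6: OPEN (0+4=4). Cumulative: 43
Frame 7: SPARE (3+7=10). 10 + next roll (10) = 20. Cumulative: 63
Frame 8: STRIKE. 10 + next two rolls (10+0) = 20. Cumulative: 83
Frame 9: STRIKE. 10 + next two rolls (0+3) = 13. Cumulative: 96
Frame 10: OPEN. Sum of all frame-10 rolls (0+3) = 3. Cumulative: 99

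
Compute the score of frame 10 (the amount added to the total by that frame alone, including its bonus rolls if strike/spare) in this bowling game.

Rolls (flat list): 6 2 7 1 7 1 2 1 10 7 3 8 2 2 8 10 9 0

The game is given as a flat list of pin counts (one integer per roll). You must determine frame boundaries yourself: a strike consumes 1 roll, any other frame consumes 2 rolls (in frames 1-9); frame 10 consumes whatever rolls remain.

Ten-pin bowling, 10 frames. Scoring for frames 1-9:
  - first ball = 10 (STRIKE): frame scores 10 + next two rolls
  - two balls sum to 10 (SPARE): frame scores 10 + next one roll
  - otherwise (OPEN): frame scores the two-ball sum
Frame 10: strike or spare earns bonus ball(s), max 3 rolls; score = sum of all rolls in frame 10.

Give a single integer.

Answer: 9

Derivation:
Frame 1: OPEN (6+2=8). Cumulative: 8
Frame 2: OPEN (7+1=8). Cumulative: 16
Frame 3: OPEN (7+1=8). Cumulative: 24
Frame 4: OPEN (2+1=3). Cumulative: 27
Frame 5: STRIKE. 10 + next two rolls (7+3) = 20. Cumulative: 47
Frame 6: SPARE (7+3=10). 10 + next roll (8) = 18. Cumulative: 65
Frame 7: SPARE (8+2=10). 10 + next roll (2) = 12. Cumulative: 77
Frame 8: SPARE (2+8=10). 10 + next roll (10) = 20. Cumulative: 97
Frame 9: STRIKE. 10 + next two rolls (9+0) = 19. Cumulative: 116
Frame 10: OPEN. Sum of all frame-10 rolls (9+0) = 9. Cumulative: 125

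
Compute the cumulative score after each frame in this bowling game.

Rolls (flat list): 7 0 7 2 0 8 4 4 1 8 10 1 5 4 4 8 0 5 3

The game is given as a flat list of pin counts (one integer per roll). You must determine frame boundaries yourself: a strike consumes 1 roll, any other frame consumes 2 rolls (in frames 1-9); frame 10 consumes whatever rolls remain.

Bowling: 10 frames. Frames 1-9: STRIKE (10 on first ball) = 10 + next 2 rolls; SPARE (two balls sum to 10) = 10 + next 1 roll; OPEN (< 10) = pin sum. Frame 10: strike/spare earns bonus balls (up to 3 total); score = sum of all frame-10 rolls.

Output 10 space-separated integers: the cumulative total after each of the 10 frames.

Frame 1: OPEN (7+0=7). Cumulative: 7
Frame 2: OPEN (7+2=9). Cumulative: 16
Frame 3: OPEN (0+8=8). Cumulative: 24
Frame 4: OPEN (4+4=8). Cumulative: 32
Frame 5: OPEN (1+8=9). Cumulative: 41
Frame 6: STRIKE. 10 + next two rolls (1+5) = 16. Cumulative: 57
Frame 7: OPEN (1+5=6). Cumulative: 63
Frame 8: OPEN (4+4=8). Cumulative: 71
Frame 9: OPEN (8+0=8). Cumulative: 79
Frame 10: OPEN. Sum of all frame-10 rolls (5+3) = 8. Cumulative: 87

Answer: 7 16 24 32 41 57 63 71 79 87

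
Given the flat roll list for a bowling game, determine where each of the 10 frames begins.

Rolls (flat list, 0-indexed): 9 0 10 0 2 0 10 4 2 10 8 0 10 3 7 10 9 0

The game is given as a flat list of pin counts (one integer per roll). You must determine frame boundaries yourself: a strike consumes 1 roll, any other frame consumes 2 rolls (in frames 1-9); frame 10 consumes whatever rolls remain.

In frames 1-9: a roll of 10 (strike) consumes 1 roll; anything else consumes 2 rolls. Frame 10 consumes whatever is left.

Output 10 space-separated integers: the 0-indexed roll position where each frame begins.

Answer: 0 2 3 5 7 9 10 12 13 15

Derivation:
Frame 1 starts at roll index 0: rolls=9,0 (sum=9), consumes 2 rolls
Frame 2 starts at roll index 2: roll=10 (strike), consumes 1 roll
Frame 3 starts at roll index 3: rolls=0,2 (sum=2), consumes 2 rolls
Frame 4 starts at roll index 5: rolls=0,10 (sum=10), consumes 2 rolls
Frame 5 starts at roll index 7: rolls=4,2 (sum=6), consumes 2 rolls
Frame 6 starts at roll index 9: roll=10 (strike), consumes 1 roll
Frame 7 starts at roll index 10: rolls=8,0 (sum=8), consumes 2 rolls
Frame 8 starts at roll index 12: roll=10 (strike), consumes 1 roll
Frame 9 starts at roll index 13: rolls=3,7 (sum=10), consumes 2 rolls
Frame 10 starts at roll index 15: 3 remaining rolls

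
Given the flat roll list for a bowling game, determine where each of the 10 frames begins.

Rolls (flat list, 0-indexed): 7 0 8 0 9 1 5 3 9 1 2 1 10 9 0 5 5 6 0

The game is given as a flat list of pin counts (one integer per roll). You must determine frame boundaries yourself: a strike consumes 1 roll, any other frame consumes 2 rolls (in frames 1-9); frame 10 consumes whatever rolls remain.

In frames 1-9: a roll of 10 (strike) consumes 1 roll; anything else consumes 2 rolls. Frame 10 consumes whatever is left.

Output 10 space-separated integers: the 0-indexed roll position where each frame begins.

Frame 1 starts at roll index 0: rolls=7,0 (sum=7), consumes 2 rolls
Frame 2 starts at roll index 2: rolls=8,0 (sum=8), consumes 2 rolls
Frame 3 starts at roll index 4: rolls=9,1 (sum=10), consumes 2 rolls
Frame 4 starts at roll index 6: rolls=5,3 (sum=8), consumes 2 rolls
Frame 5 starts at roll index 8: rolls=9,1 (sum=10), consumes 2 rolls
Frame 6 starts at roll index 10: rolls=2,1 (sum=3), consumes 2 rolls
Frame 7 starts at roll index 12: roll=10 (strike), consumes 1 roll
Frame 8 starts at roll index 13: rolls=9,0 (sum=9), consumes 2 rolls
Frame 9 starts at roll index 15: rolls=5,5 (sum=10), consumes 2 rolls
Frame 10 starts at roll index 17: 2 remaining rolls

Answer: 0 2 4 6 8 10 12 13 15 17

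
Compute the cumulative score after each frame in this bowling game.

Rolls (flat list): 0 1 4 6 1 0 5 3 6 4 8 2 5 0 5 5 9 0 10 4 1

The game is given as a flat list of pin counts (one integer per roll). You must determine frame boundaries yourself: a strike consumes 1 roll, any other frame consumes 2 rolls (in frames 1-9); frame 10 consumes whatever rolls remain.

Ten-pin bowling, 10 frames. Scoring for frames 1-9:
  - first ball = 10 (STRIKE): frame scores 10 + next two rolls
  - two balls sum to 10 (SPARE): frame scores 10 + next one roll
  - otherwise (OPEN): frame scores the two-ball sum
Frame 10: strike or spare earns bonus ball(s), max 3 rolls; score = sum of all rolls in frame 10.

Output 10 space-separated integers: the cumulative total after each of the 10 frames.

Answer: 1 12 13 21 39 54 59 78 87 102

Derivation:
Frame 1: OPEN (0+1=1). Cumulative: 1
Frame 2: SPARE (4+6=10). 10 + next roll (1) = 11. Cumulative: 12
Frame 3: OPEN (1+0=1). Cumulative: 13
Frame 4: OPEN (5+3=8). Cumulative: 21
Frame 5: SPARE (6+4=10). 10 + next roll (8) = 18. Cumulative: 39
Frame 6: SPARE (8+2=10). 10 + next roll (5) = 15. Cumulative: 54
Frame 7: OPEN (5+0=5). Cumulative: 59
Frame 8: SPARE (5+5=10). 10 + next roll (9) = 19. Cumulative: 78
Frame 9: OPEN (9+0=9). Cumulative: 87
Frame 10: STRIKE. Sum of all frame-10 rolls (10+4+1) = 15. Cumulative: 102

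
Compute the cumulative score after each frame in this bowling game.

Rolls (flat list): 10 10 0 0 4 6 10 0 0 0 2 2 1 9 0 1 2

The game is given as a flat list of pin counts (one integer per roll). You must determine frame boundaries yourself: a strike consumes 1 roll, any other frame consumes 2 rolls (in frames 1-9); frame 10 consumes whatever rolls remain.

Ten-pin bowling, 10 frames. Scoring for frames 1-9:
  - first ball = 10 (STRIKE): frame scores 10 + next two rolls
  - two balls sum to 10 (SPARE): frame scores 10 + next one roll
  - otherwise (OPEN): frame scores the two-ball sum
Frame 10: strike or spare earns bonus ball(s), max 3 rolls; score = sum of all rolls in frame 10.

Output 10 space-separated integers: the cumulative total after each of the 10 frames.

Frame 1: STRIKE. 10 + next two rolls (10+0) = 20. Cumulative: 20
Frame 2: STRIKE. 10 + next two rolls (0+0) = 10. Cumulative: 30
Frame 3: OPEN (0+0=0). Cumulative: 30
Frame 4: SPARE (4+6=10). 10 + next roll (10) = 20. Cumulative: 50
Frame 5: STRIKE. 10 + next two rolls (0+0) = 10. Cumulative: 60
Frame 6: OPEN (0+0=0). Cumulative: 60
Frame 7: OPEN (0+2=2). Cumulative: 62
Frame 8: OPEN (2+1=3). Cumulative: 65
Frame 9: OPEN (9+0=9). Cumulative: 74
Frame 10: OPEN. Sum of all frame-10 rolls (1+2) = 3. Cumulative: 77

Answer: 20 30 30 50 60 60 62 65 74 77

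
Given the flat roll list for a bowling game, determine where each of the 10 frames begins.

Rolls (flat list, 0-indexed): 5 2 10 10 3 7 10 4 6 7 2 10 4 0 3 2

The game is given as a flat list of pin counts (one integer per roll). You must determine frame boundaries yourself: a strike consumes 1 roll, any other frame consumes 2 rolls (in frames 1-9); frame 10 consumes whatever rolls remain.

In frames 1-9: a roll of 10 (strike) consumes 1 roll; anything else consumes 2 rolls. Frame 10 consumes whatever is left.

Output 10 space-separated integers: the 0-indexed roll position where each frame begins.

Answer: 0 2 3 4 6 7 9 11 12 14

Derivation:
Frame 1 starts at roll index 0: rolls=5,2 (sum=7), consumes 2 rolls
Frame 2 starts at roll index 2: roll=10 (strike), consumes 1 roll
Frame 3 starts at roll index 3: roll=10 (strike), consumes 1 roll
Frame 4 starts at roll index 4: rolls=3,7 (sum=10), consumes 2 rolls
Frame 5 starts at roll index 6: roll=10 (strike), consumes 1 roll
Frame 6 starts at roll index 7: rolls=4,6 (sum=10), consumes 2 rolls
Frame 7 starts at roll index 9: rolls=7,2 (sum=9), consumes 2 rolls
Frame 8 starts at roll index 11: roll=10 (strike), consumes 1 roll
Frame 9 starts at roll index 12: rolls=4,0 (sum=4), consumes 2 rolls
Frame 10 starts at roll index 14: 2 remaining rolls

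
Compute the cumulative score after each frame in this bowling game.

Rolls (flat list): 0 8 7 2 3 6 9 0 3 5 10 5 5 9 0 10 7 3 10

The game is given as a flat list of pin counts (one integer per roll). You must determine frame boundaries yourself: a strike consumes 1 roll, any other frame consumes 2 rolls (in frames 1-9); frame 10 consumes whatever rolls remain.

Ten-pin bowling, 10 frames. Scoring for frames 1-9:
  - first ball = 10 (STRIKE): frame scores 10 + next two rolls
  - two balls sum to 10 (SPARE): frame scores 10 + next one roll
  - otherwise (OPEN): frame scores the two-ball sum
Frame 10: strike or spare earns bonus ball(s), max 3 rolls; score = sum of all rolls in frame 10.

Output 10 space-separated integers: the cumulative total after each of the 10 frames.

Answer: 8 17 26 35 43 63 82 91 111 131

Derivation:
Frame 1: OPEN (0+8=8). Cumulative: 8
Frame 2: OPEN (7+2=9). Cumulative: 17
Frame 3: OPEN (3+6=9). Cumulative: 26
Frame 4: OPEN (9+0=9). Cumulative: 35
Frame 5: OPEN (3+5=8). Cumulative: 43
Frame 6: STRIKE. 10 + next two rolls (5+5) = 20. Cumulative: 63
Frame 7: SPARE (5+5=10). 10 + next roll (9) = 19. Cumulative: 82
Frame 8: OPEN (9+0=9). Cumulative: 91
Frame 9: STRIKE. 10 + next two rolls (7+3) = 20. Cumulative: 111
Frame 10: SPARE. Sum of all frame-10 rolls (7+3+10) = 20. Cumulative: 131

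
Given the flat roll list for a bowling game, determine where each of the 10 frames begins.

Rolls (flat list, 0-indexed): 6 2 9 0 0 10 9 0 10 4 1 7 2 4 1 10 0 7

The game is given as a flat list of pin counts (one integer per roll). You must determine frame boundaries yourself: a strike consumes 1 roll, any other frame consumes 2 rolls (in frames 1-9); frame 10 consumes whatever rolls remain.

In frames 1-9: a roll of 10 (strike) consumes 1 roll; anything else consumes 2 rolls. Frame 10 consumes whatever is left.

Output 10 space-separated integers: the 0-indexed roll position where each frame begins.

Frame 1 starts at roll index 0: rolls=6,2 (sum=8), consumes 2 rolls
Frame 2 starts at roll index 2: rolls=9,0 (sum=9), consumes 2 rolls
Frame 3 starts at roll index 4: rolls=0,10 (sum=10), consumes 2 rolls
Frame 4 starts at roll index 6: rolls=9,0 (sum=9), consumes 2 rolls
Frame 5 starts at roll index 8: roll=10 (strike), consumes 1 roll
Frame 6 starts at roll index 9: rolls=4,1 (sum=5), consumes 2 rolls
Frame 7 starts at roll index 11: rolls=7,2 (sum=9), consumes 2 rolls
Frame 8 starts at roll index 13: rolls=4,1 (sum=5), consumes 2 rolls
Frame 9 starts at roll index 15: roll=10 (strike), consumes 1 roll
Frame 10 starts at roll index 16: 2 remaining rolls

Answer: 0 2 4 6 8 9 11 13 15 16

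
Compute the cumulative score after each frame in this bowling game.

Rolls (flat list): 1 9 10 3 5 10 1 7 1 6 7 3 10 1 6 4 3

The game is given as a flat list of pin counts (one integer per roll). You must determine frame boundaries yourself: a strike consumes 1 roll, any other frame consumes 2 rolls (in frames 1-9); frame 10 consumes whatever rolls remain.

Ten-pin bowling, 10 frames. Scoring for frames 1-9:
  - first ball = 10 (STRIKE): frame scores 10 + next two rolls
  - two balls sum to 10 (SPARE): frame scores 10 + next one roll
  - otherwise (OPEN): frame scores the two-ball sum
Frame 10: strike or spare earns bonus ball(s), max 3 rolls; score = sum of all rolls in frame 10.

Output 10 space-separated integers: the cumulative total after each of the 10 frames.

Frame 1: SPARE (1+9=10). 10 + next roll (10) = 20. Cumulative: 20
Frame 2: STRIKE. 10 + next two rolls (3+5) = 18. Cumulative: 38
Frame 3: OPEN (3+5=8). Cumulative: 46
Frame 4: STRIKE. 10 + next two rolls (1+7) = 18. Cumulative: 64
Frame 5: OPEN (1+7=8). Cumulative: 72
Frame 6: OPEN (1+6=7). Cumulative: 79
Frame 7: SPARE (7+3=10). 10 + next roll (10) = 20. Cumulative: 99
Frame 8: STRIKE. 10 + next two rolls (1+6) = 17. Cumulative: 116
Frame 9: OPEN (1+6=7). Cumulative: 123
Frame 10: OPEN. Sum of all frame-10 rolls (4+3) = 7. Cumulative: 130

Answer: 20 38 46 64 72 79 99 116 123 130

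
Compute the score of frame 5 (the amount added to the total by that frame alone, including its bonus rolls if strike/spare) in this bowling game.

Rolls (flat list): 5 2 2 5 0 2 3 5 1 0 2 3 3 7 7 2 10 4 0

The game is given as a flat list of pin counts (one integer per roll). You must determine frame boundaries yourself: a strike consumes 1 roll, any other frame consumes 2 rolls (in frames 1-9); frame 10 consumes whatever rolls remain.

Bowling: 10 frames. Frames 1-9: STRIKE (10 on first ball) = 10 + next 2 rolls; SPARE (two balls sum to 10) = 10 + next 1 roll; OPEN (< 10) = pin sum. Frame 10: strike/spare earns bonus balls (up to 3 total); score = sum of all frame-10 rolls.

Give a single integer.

Frame 1: OPEN (5+2=7). Cumulative: 7
Frame 2: OPEN (2+5=7). Cumulative: 14
Frame 3: OPEN (0+2=2). Cumulative: 16
Frame 4: OPEN (3+5=8). Cumulative: 24
Frame 5: OPEN (1+0=1). Cumulative: 25
Frame 6: OPEN (2+3=5). Cumulative: 30
Frame 7: SPARE (3+7=10). 10 + next roll (7) = 17. Cumulative: 47

Answer: 1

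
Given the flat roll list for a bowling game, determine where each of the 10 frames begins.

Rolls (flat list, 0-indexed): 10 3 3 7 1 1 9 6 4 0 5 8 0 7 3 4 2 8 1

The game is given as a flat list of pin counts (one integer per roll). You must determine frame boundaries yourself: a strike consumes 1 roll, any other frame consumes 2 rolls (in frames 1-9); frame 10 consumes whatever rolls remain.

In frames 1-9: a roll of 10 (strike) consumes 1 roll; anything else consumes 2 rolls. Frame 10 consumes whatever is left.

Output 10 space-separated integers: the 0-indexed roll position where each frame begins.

Frame 1 starts at roll index 0: roll=10 (strike), consumes 1 roll
Frame 2 starts at roll index 1: rolls=3,3 (sum=6), consumes 2 rolls
Frame 3 starts at roll index 3: rolls=7,1 (sum=8), consumes 2 rolls
Frame 4 starts at roll index 5: rolls=1,9 (sum=10), consumes 2 rolls
Frame 5 starts at roll index 7: rolls=6,4 (sum=10), consumes 2 rolls
Frame 6 starts at roll index 9: rolls=0,5 (sum=5), consumes 2 rolls
Frame 7 starts at roll index 11: rolls=8,0 (sum=8), consumes 2 rolls
Frame 8 starts at roll index 13: rolls=7,3 (sum=10), consumes 2 rolls
Frame 9 starts at roll index 15: rolls=4,2 (sum=6), consumes 2 rolls
Frame 10 starts at roll index 17: 2 remaining rolls

Answer: 0 1 3 5 7 9 11 13 15 17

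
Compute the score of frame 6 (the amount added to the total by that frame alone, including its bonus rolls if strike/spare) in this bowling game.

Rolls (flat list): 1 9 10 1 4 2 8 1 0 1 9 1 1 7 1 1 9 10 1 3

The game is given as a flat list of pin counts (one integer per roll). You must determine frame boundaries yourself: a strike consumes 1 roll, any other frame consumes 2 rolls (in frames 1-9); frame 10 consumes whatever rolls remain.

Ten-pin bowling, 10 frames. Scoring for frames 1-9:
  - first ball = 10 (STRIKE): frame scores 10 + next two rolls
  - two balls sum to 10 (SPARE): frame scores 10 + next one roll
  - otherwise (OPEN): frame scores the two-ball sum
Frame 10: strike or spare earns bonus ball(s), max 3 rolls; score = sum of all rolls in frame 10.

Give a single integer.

Frame 1: SPARE (1+9=10). 10 + next roll (10) = 20. Cumulative: 20
Frame 2: STRIKE. 10 + next two rolls (1+4) = 15. Cumulative: 35
Frame 3: OPEN (1+4=5). Cumulative: 40
Frame 4: SPARE (2+8=10). 10 + next roll (1) = 11. Cumulative: 51
Frame 5: OPEN (1+0=1). Cumulative: 52
Frame 6: SPARE (1+9=10). 10 + next roll (1) = 11. Cumulative: 63
Frame 7: OPEN (1+1=2). Cumulative: 65
Frame 8: OPEN (7+1=8). Cumulative: 73

Answer: 11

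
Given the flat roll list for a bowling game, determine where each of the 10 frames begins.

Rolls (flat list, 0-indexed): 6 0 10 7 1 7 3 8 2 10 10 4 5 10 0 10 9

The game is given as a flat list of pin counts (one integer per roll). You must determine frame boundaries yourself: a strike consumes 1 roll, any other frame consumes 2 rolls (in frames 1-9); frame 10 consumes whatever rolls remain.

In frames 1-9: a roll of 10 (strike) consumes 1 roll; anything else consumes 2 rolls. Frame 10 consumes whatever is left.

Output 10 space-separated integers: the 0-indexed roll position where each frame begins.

Frame 1 starts at roll index 0: rolls=6,0 (sum=6), consumes 2 rolls
Frame 2 starts at roll index 2: roll=10 (strike), consumes 1 roll
Frame 3 starts at roll index 3: rolls=7,1 (sum=8), consumes 2 rolls
Frame 4 starts at roll index 5: rolls=7,3 (sum=10), consumes 2 rolls
Frame 5 starts at roll index 7: rolls=8,2 (sum=10), consumes 2 rolls
Frame 6 starts at roll index 9: roll=10 (strike), consumes 1 roll
Frame 7 starts at roll index 10: roll=10 (strike), consumes 1 roll
Frame 8 starts at roll index 11: rolls=4,5 (sum=9), consumes 2 rolls
Frame 9 starts at roll index 13: roll=10 (strike), consumes 1 roll
Frame 10 starts at roll index 14: 3 remaining rolls

Answer: 0 2 3 5 7 9 10 11 13 14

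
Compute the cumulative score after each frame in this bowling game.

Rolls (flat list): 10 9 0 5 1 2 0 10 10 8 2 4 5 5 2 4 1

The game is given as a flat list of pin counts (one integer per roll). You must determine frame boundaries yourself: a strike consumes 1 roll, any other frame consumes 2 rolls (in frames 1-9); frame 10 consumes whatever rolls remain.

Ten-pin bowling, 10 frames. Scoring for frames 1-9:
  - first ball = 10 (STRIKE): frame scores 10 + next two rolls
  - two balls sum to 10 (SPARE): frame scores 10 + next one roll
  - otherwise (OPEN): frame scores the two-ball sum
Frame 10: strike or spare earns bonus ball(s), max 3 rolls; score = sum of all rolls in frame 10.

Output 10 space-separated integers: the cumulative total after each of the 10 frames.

Answer: 19 28 34 36 64 84 98 107 114 119

Derivation:
Frame 1: STRIKE. 10 + next two rolls (9+0) = 19. Cumulative: 19
Frame 2: OPEN (9+0=9). Cumulative: 28
Frame 3: OPEN (5+1=6). Cumulative: 34
Frame 4: OPEN (2+0=2). Cumulative: 36
Frame 5: STRIKE. 10 + next two rolls (10+8) = 28. Cumulative: 64
Frame 6: STRIKE. 10 + next two rolls (8+2) = 20. Cumulative: 84
Frame 7: SPARE (8+2=10). 10 + next roll (4) = 14. Cumulative: 98
Frame 8: OPEN (4+5=9). Cumulative: 107
Frame 9: OPEN (5+2=7). Cumulative: 114
Frame 10: OPEN. Sum of all frame-10 rolls (4+1) = 5. Cumulative: 119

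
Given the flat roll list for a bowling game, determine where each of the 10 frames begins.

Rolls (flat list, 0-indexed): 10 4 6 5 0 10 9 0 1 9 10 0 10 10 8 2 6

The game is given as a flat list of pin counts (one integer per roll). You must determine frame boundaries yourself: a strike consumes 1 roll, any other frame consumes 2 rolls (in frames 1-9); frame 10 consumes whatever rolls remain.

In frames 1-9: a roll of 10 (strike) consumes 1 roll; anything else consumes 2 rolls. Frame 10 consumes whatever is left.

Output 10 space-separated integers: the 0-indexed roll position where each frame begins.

Frame 1 starts at roll index 0: roll=10 (strike), consumes 1 roll
Frame 2 starts at roll index 1: rolls=4,6 (sum=10), consumes 2 rolls
Frame 3 starts at roll index 3: rolls=5,0 (sum=5), consumes 2 rolls
Frame 4 starts at roll index 5: roll=10 (strike), consumes 1 roll
Frame 5 starts at roll index 6: rolls=9,0 (sum=9), consumes 2 rolls
Frame 6 starts at roll index 8: rolls=1,9 (sum=10), consumes 2 rolls
Frame 7 starts at roll index 10: roll=10 (strike), consumes 1 roll
Frame 8 starts at roll index 11: rolls=0,10 (sum=10), consumes 2 rolls
Frame 9 starts at roll index 13: roll=10 (strike), consumes 1 roll
Frame 10 starts at roll index 14: 3 remaining rolls

Answer: 0 1 3 5 6 8 10 11 13 14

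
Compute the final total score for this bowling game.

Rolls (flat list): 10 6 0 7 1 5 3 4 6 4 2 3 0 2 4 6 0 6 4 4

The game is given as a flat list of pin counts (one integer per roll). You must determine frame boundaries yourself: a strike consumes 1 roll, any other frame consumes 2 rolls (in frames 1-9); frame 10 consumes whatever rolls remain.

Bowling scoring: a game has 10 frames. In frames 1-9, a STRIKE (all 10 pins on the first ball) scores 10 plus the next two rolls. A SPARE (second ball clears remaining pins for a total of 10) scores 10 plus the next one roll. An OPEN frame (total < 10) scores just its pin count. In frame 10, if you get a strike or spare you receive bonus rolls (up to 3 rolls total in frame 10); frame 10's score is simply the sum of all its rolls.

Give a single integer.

Answer: 87

Derivation:
Frame 1: STRIKE. 10 + next two rolls (6+0) = 16. Cumulative: 16
Frame 2: OPEN (6+0=6). Cumulative: 22
Frame 3: OPEN (7+1=8). Cumulative: 30
Frame 4: OPEN (5+3=8). Cumulative: 38
Frame 5: SPARE (4+6=10). 10 + next roll (4) = 14. Cumulative: 52
Frame 6: OPEN (4+2=6). Cumulative: 58
Frame 7: OPEN (3+0=3). Cumulative: 61
Frame 8: OPEN (2+4=6). Cumulative: 67
Frame 9: OPEN (6+0=6). Cumulative: 73
Frame 10: SPARE. Sum of all frame-10 rolls (6+4+4) = 14. Cumulative: 87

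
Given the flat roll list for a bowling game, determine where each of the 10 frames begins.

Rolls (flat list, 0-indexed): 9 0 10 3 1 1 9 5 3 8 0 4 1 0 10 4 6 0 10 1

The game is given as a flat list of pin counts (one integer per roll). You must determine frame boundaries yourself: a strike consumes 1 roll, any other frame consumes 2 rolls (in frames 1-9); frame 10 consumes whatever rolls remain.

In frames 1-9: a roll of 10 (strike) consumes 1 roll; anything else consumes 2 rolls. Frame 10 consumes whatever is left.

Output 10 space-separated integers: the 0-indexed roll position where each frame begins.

Frame 1 starts at roll index 0: rolls=9,0 (sum=9), consumes 2 rolls
Frame 2 starts at roll index 2: roll=10 (strike), consumes 1 roll
Frame 3 starts at roll index 3: rolls=3,1 (sum=4), consumes 2 rolls
Frame 4 starts at roll index 5: rolls=1,9 (sum=10), consumes 2 rolls
Frame 5 starts at roll index 7: rolls=5,3 (sum=8), consumes 2 rolls
Frame 6 starts at roll index 9: rolls=8,0 (sum=8), consumes 2 rolls
Frame 7 starts at roll index 11: rolls=4,1 (sum=5), consumes 2 rolls
Frame 8 starts at roll index 13: rolls=0,10 (sum=10), consumes 2 rolls
Frame 9 starts at roll index 15: rolls=4,6 (sum=10), consumes 2 rolls
Frame 10 starts at roll index 17: 3 remaining rolls

Answer: 0 2 3 5 7 9 11 13 15 17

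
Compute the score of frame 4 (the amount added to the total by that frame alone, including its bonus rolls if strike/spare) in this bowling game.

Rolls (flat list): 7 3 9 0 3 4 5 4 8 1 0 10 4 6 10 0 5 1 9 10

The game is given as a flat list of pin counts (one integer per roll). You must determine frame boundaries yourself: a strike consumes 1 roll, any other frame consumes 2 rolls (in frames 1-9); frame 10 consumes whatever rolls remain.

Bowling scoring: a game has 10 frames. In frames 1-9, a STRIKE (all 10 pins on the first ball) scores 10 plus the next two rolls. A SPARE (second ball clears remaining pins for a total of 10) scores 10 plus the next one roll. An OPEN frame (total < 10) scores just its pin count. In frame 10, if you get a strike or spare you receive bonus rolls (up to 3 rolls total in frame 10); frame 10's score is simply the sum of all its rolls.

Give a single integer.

Answer: 9

Derivation:
Frame 1: SPARE (7+3=10). 10 + next roll (9) = 19. Cumulative: 19
Frame 2: OPEN (9+0=9). Cumulative: 28
Frame 3: OPEN (3+4=7). Cumulative: 35
Frame 4: OPEN (5+4=9). Cumulative: 44
Frame 5: OPEN (8+1=9). Cumulative: 53
Frame 6: SPARE (0+10=10). 10 + next roll (4) = 14. Cumulative: 67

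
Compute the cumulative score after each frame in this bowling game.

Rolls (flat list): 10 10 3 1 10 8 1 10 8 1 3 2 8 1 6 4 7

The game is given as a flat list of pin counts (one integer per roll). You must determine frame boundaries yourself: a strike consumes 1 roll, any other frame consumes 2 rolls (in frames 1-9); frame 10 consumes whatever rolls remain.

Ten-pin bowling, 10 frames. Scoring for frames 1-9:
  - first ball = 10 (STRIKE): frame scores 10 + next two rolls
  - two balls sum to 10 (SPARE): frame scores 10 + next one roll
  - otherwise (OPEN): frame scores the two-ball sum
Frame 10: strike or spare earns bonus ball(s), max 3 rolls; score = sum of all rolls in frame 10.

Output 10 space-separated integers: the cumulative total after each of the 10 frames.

Answer: 23 37 41 60 69 88 97 102 111 128

Derivation:
Frame 1: STRIKE. 10 + next two rolls (10+3) = 23. Cumulative: 23
Frame 2: STRIKE. 10 + next two rolls (3+1) = 14. Cumulative: 37
Frame 3: OPEN (3+1=4). Cumulative: 41
Frame 4: STRIKE. 10 + next two rolls (8+1) = 19. Cumulative: 60
Frame 5: OPEN (8+1=9). Cumulative: 69
Frame 6: STRIKE. 10 + next two rolls (8+1) = 19. Cumulative: 88
Frame 7: OPEN (8+1=9). Cumulative: 97
Frame 8: OPEN (3+2=5). Cumulative: 102
Frame 9: OPEN (8+1=9). Cumulative: 111
Frame 10: SPARE. Sum of all frame-10 rolls (6+4+7) = 17. Cumulative: 128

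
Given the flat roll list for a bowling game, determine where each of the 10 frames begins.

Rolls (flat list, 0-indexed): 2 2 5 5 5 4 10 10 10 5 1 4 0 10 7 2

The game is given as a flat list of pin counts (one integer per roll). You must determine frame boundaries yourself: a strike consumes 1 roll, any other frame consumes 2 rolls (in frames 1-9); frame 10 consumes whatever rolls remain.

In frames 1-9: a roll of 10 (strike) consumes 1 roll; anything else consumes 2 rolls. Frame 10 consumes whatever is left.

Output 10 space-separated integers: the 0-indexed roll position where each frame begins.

Frame 1 starts at roll index 0: rolls=2,2 (sum=4), consumes 2 rolls
Frame 2 starts at roll index 2: rolls=5,5 (sum=10), consumes 2 rolls
Frame 3 starts at roll index 4: rolls=5,4 (sum=9), consumes 2 rolls
Frame 4 starts at roll index 6: roll=10 (strike), consumes 1 roll
Frame 5 starts at roll index 7: roll=10 (strike), consumes 1 roll
Frame 6 starts at roll index 8: roll=10 (strike), consumes 1 roll
Frame 7 starts at roll index 9: rolls=5,1 (sum=6), consumes 2 rolls
Frame 8 starts at roll index 11: rolls=4,0 (sum=4), consumes 2 rolls
Frame 9 starts at roll index 13: roll=10 (strike), consumes 1 roll
Frame 10 starts at roll index 14: 2 remaining rolls

Answer: 0 2 4 6 7 8 9 11 13 14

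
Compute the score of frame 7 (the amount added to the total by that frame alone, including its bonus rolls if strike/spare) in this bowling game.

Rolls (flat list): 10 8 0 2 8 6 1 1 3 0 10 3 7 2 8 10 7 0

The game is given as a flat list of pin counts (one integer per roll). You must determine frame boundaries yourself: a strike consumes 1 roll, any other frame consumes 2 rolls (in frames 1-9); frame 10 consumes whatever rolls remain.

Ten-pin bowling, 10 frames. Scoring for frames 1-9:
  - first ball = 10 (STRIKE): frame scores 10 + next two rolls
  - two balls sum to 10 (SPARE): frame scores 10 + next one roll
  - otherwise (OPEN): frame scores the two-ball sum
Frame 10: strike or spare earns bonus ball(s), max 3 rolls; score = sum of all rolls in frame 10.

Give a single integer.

Frame 1: STRIKE. 10 + next two rolls (8+0) = 18. Cumulative: 18
Frame 2: OPEN (8+0=8). Cumulative: 26
Frame 3: SPARE (2+8=10). 10 + next roll (6) = 16. Cumulative: 42
Frame 4: OPEN (6+1=7). Cumulative: 49
Frame 5: OPEN (1+3=4). Cumulative: 53
Frame 6: SPARE (0+10=10). 10 + next roll (3) = 13. Cumulative: 66
Frame 7: SPARE (3+7=10). 10 + next roll (2) = 12. Cumulative: 78
Frame 8: SPARE (2+8=10). 10 + next roll (10) = 20. Cumulative: 98
Frame 9: STRIKE. 10 + next two rolls (7+0) = 17. Cumulative: 115

Answer: 12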